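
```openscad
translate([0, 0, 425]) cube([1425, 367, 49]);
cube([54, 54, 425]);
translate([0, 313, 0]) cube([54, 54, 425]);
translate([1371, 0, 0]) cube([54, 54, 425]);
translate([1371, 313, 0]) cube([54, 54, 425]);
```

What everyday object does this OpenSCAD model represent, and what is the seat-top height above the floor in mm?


A bench. The seat-top height is 474 mm.

A long slab on four corner posts — a bench. The slab sits at z = 425 with thickness 49, so the top is 425 + 49 = 474 mm.


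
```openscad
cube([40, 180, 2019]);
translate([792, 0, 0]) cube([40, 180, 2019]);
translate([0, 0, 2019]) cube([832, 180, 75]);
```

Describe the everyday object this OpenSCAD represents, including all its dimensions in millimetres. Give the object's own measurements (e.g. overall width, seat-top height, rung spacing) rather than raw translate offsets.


A door frame. The clear opening is 752 mm wide and 2019 mm high. Two 40 mm wide jambs, 180 mm deep, stand either side of the opening from the floor to the top of the opening. A 75 mm thick head sits across the top of both jambs, spanning the full outside width of the frame.


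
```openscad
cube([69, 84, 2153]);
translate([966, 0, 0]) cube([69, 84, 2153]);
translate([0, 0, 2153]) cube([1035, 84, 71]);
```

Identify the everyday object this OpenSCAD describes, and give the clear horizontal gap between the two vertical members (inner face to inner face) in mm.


A door frame. The clear opening width is 897 mm.

Two 2153 mm tall posts with a header on top — a door frame. The left jamb is 69 mm wide at x = 0; the right jamb starts at x = 966. The clear opening is 966 − 69 = 897 mm.


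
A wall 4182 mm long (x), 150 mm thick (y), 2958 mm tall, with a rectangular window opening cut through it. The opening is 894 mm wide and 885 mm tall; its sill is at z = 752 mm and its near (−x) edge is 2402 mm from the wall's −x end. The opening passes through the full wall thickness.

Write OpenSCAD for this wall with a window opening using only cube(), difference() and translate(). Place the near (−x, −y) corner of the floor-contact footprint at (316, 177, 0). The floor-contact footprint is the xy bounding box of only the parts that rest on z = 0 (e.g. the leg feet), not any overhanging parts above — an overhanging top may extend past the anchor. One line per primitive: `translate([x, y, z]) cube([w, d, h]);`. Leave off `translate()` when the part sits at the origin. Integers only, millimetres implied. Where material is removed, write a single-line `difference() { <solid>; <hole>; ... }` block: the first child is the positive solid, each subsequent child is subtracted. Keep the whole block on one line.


difference() { translate([316, 177, 0]) cube([4182, 150, 2958]); translate([2718, 177, 752]) cube([894, 150, 885]); }


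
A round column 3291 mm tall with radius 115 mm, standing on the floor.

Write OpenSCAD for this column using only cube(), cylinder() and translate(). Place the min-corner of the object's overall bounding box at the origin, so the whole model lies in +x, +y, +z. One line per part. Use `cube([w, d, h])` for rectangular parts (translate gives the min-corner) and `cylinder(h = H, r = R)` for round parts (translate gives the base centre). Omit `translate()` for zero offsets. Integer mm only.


translate([115, 115, 0]) cylinder(h = 3291, r = 115);


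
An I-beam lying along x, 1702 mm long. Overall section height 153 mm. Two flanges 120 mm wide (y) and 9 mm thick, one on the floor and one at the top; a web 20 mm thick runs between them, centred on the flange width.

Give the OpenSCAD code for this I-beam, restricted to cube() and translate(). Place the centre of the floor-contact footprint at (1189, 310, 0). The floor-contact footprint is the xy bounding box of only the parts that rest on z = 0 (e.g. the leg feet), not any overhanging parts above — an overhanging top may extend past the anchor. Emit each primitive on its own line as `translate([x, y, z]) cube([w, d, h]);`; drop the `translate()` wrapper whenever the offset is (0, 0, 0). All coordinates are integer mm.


translate([338, 250, 0]) cube([1702, 120, 9]);
translate([338, 300, 9]) cube([1702, 20, 135]);
translate([338, 250, 144]) cube([1702, 120, 9]);


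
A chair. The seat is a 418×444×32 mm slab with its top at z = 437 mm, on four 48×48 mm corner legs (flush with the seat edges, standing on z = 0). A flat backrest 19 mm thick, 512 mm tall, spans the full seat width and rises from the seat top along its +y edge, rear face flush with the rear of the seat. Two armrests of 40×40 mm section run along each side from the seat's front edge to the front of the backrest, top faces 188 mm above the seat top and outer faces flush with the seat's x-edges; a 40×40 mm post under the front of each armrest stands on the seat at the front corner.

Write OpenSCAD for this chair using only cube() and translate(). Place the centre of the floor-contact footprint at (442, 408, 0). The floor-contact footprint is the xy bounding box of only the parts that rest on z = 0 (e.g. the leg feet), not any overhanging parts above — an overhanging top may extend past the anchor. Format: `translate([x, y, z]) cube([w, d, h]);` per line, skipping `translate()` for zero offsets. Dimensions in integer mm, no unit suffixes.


translate([233, 186, 405]) cube([418, 444, 32]);
translate([233, 186, 0]) cube([48, 48, 405]);
translate([603, 186, 0]) cube([48, 48, 405]);
translate([233, 582, 0]) cube([48, 48, 405]);
translate([603, 582, 0]) cube([48, 48, 405]);
translate([233, 611, 437]) cube([418, 19, 512]);
translate([233, 186, 585]) cube([40, 425, 40]);
translate([611, 186, 585]) cube([40, 425, 40]);
translate([233, 186, 437]) cube([40, 40, 148]);
translate([611, 186, 437]) cube([40, 40, 148]);


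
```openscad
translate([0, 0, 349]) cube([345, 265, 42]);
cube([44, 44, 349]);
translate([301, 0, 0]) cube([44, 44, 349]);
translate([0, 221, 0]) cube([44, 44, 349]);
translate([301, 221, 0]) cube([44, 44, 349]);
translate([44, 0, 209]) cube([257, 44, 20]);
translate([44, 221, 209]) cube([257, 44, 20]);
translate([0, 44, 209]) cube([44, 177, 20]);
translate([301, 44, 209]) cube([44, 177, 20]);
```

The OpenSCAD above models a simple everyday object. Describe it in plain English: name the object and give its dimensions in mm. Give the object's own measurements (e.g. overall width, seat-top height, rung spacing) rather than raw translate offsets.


A simple wooden stool: a rectangular seat 345 mm (x) by 265 mm (y), 42 mm thick, top face at z = 391 mm, on four square legs, each 44×44 mm in cross-section. The legs rest on z = 0, each flush with a corner of the seat. Four stretchers, 44 mm wide and 20 mm tall, connect adjacent legs with their undersides at z = 209 mm, each running between the inner faces of the legs it joins and aligned with the legs' outer faces on the other axis.


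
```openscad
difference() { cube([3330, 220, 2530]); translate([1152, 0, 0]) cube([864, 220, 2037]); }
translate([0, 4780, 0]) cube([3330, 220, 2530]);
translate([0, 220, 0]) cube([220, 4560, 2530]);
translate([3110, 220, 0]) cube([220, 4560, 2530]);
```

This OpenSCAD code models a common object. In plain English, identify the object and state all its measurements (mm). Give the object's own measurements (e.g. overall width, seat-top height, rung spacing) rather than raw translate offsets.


A single room: four walls, each 2530 mm tall and 220 mm thick, enclosing an outside footprint 3330×5000 mm (x × y), no floor or roof. The front and back walls (−y and +y sides) run the full x-width; the side walls fit between their inner faces. A door opening 864 mm wide and 2037 mm tall is cut through the front wall from the floor up, its −x edge 1152 mm from the wall's −x end.


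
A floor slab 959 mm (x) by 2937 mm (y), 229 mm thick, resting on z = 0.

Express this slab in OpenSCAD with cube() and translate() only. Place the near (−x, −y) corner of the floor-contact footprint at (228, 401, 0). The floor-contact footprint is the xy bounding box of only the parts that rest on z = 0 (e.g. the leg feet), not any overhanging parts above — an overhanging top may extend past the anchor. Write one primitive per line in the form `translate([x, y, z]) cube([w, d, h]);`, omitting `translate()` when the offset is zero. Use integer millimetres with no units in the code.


translate([228, 401, 0]) cube([959, 2937, 229]);


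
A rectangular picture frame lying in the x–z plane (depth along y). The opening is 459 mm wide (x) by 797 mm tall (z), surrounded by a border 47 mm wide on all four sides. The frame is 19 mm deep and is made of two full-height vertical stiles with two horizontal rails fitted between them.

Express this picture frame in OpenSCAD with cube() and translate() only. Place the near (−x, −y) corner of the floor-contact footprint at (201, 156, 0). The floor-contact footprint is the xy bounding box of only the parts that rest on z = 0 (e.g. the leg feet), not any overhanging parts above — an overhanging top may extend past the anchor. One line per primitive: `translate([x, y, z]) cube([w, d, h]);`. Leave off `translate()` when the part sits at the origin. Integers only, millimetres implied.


translate([201, 156, 0]) cube([47, 19, 891]);
translate([707, 156, 0]) cube([47, 19, 891]);
translate([248, 156, 0]) cube([459, 19, 47]);
translate([248, 156, 844]) cube([459, 19, 47]);


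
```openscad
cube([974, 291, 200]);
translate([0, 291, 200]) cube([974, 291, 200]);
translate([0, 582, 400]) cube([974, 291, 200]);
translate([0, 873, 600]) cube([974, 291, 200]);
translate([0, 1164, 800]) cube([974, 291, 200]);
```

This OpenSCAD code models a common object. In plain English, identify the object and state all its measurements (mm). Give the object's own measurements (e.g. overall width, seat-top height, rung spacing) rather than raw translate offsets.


A straight staircase of 5 solid steps. Each step is 974 mm wide (x), 291 mm deep (y, the going) and 200 mm tall (the rise). The first step rests on the floor; each subsequent step sits one going further in +y and one rise higher in +z, directly behind and above the previous step with no overlap.


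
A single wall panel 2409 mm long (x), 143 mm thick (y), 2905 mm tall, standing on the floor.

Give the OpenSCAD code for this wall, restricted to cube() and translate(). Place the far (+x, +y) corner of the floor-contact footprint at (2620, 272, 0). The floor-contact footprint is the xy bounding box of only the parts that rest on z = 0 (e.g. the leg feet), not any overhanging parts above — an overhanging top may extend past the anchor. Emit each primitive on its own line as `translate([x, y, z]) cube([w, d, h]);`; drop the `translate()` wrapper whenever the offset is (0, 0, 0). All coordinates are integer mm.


translate([211, 129, 0]) cube([2409, 143, 2905]);


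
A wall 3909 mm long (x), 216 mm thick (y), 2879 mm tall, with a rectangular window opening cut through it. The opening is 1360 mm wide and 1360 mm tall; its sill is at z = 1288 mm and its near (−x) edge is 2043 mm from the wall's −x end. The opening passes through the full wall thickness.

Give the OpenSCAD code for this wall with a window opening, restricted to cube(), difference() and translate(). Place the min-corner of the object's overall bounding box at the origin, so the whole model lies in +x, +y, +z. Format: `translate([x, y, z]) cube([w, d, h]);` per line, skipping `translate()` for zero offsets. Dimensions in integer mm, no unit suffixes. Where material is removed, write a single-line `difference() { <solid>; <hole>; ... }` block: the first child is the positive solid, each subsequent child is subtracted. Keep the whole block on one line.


difference() { cube([3909, 216, 2879]); translate([2043, 0, 1288]) cube([1360, 216, 1360]); }


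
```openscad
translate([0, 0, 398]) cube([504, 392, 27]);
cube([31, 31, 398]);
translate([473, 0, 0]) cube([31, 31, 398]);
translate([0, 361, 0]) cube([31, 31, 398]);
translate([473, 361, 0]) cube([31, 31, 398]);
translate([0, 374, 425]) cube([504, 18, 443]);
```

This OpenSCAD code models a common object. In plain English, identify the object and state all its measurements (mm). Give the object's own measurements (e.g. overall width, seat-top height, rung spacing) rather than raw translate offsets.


A chair. The seat is a 504×392×27 mm slab with its top at z = 425 mm, on four 31×31 mm corner legs (flush with the seat edges, standing on z = 0). A flat backrest 18 mm thick, 443 mm tall, spans the full seat width and rises from the seat top along its +y edge, rear face flush with the rear of the seat.


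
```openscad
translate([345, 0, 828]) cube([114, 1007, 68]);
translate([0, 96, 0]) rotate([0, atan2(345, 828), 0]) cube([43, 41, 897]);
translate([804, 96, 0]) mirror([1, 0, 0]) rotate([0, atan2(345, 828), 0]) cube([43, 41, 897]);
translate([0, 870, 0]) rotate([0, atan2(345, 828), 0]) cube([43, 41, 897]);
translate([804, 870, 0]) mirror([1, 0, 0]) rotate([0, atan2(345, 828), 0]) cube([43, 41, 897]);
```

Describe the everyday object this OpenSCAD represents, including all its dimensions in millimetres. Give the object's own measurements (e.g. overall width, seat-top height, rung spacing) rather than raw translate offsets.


A sawhorse. A 114×1007×68 mm beam (x, y, z) sits on two A-frame leg pairs. Each pair is two raked legs of 43×41 mm section (41 mm along y) splaying symmetrically in x. Each leg rises 828 mm vertically over 345 mm of horizontal reach and is 897 mm long along its own axis. Every leg's outer bottom edge rests on the floor and its outer top edge meets a bottom edge of the beam — the left legs (tilting toward +x) meet the beam's −x bottom edge, the right legs (their mirror images, tilting toward −x) meet its +x bottom edge — so the leg tops tuck under the beam, the beam's underside is 828 mm above the floor, and the feet are 804 mm apart outside-to-outside with the beam centred between them. The two leg pairs are set in 96 mm from either end of the beam.


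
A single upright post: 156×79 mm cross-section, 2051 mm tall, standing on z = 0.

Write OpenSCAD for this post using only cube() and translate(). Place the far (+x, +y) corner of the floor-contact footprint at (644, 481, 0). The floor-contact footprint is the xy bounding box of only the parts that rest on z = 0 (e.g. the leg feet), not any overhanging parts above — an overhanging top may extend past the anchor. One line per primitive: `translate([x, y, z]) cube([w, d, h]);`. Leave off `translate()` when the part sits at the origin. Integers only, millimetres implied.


translate([488, 402, 0]) cube([156, 79, 2051]);


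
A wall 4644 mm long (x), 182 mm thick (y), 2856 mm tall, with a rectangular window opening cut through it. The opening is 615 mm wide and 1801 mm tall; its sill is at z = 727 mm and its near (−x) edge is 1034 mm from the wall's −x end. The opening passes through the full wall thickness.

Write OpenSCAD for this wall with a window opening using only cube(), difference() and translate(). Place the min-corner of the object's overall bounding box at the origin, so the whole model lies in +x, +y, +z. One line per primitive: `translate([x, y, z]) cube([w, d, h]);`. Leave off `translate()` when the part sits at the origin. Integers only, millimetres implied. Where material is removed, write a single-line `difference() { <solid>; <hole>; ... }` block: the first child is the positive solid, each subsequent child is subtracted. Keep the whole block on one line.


difference() { cube([4644, 182, 2856]); translate([1034, 0, 727]) cube([615, 182, 1801]); }


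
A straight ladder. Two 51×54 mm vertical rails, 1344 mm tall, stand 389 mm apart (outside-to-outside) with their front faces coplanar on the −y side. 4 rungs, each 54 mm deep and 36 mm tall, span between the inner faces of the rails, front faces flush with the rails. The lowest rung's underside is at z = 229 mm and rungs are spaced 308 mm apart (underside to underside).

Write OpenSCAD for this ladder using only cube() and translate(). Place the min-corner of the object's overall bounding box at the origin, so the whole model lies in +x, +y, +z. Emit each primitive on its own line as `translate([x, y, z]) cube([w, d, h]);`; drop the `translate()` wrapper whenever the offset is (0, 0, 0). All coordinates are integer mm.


// rung span = 389 - 2*51 = 287
// rung[k] z = 229 + k*308
cube([51, 54, 1344]);
translate([338, 0, 0]) cube([51, 54, 1344]);
translate([51, 0, 229]) cube([287, 54, 36]);
translate([51, 0, 537]) cube([287, 54, 36]);
translate([51, 0, 845]) cube([287, 54, 36]);
translate([51, 0, 1153]) cube([287, 54, 36]);


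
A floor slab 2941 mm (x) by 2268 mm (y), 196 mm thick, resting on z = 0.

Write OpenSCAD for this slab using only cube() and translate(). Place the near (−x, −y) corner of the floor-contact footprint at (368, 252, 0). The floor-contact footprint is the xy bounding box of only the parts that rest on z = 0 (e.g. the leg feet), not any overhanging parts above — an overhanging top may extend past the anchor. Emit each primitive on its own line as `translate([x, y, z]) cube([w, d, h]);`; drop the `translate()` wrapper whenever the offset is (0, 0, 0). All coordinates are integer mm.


translate([368, 252, 0]) cube([2941, 2268, 196]);


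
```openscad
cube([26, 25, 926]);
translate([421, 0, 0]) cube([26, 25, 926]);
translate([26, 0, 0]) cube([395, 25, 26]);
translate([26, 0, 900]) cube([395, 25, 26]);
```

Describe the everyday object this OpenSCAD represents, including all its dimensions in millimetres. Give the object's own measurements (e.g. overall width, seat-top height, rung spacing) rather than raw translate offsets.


A rectangular picture frame lying in the x–z plane (depth along y). The opening is 395 mm wide (x) by 874 mm tall (z), surrounded by a border 26 mm wide on all four sides. The frame is 25 mm deep and is made of two full-height vertical stiles with two horizontal rails fitted between them.


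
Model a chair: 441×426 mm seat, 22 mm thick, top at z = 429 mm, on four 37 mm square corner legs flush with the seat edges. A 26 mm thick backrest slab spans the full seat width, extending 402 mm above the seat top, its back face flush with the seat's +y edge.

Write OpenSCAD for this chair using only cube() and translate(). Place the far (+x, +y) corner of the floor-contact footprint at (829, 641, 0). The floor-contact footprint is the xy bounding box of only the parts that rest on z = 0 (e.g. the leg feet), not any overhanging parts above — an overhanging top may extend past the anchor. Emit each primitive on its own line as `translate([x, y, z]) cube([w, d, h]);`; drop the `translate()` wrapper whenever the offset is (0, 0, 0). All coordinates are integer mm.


translate([388, 215, 407]) cube([441, 426, 22]);
translate([388, 215, 0]) cube([37, 37, 407]);
translate([792, 215, 0]) cube([37, 37, 407]);
translate([388, 604, 0]) cube([37, 37, 407]);
translate([792, 604, 0]) cube([37, 37, 407]);
translate([388, 615, 429]) cube([441, 26, 402]);


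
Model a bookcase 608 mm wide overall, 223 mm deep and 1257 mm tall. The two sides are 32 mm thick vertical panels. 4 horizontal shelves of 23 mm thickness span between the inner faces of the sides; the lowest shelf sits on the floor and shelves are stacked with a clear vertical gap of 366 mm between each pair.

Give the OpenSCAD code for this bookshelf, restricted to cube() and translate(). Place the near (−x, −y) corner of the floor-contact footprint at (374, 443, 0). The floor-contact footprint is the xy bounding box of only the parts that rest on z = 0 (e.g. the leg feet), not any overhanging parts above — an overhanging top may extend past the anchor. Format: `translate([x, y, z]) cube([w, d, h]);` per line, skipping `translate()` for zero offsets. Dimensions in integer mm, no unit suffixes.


translate([374, 443, 0]) cube([32, 223, 1257]);
translate([950, 443, 0]) cube([32, 223, 1257]);
translate([406, 443, 0]) cube([544, 223, 23]);
translate([406, 443, 389]) cube([544, 223, 23]);
translate([406, 443, 778]) cube([544, 223, 23]);
translate([406, 443, 1167]) cube([544, 223, 23]);


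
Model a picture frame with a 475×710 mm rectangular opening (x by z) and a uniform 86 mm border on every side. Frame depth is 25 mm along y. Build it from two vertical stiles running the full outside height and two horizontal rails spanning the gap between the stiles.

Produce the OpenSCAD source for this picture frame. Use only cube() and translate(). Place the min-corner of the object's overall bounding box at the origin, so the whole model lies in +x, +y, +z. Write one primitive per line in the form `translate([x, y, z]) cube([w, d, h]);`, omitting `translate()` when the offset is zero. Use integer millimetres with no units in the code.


cube([86, 25, 882]);
translate([561, 0, 0]) cube([86, 25, 882]);
translate([86, 0, 0]) cube([475, 25, 86]);
translate([86, 0, 796]) cube([475, 25, 86]);


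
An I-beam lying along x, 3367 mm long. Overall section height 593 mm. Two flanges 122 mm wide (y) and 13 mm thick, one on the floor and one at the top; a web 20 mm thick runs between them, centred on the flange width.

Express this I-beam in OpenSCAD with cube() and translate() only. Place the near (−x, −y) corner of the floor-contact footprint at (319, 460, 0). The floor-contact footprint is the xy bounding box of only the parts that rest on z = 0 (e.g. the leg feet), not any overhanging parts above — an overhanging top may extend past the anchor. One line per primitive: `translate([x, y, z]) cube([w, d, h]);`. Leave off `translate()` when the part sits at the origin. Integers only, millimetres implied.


translate([319, 460, 0]) cube([3367, 122, 13]);
translate([319, 511, 13]) cube([3367, 20, 567]);
translate([319, 460, 580]) cube([3367, 122, 13]);


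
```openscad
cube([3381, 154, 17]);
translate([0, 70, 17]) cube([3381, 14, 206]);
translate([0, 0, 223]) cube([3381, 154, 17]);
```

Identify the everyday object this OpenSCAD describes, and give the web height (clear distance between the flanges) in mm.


An I-beam. The web height is 206 mm.

Two wide flanges with a thin centred web — an I-beam. Overall 240 mm minus two 17 mm flanges gives a web of 240 − 2·17 = 206 mm.


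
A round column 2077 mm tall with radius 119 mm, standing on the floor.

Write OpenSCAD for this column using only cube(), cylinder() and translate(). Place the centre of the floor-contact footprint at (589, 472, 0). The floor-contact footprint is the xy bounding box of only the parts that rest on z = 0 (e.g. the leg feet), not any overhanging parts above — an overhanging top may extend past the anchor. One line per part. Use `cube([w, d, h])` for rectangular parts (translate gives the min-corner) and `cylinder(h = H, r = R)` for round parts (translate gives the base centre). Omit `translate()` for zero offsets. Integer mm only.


translate([589, 472, 0]) cylinder(h = 2077, r = 119);


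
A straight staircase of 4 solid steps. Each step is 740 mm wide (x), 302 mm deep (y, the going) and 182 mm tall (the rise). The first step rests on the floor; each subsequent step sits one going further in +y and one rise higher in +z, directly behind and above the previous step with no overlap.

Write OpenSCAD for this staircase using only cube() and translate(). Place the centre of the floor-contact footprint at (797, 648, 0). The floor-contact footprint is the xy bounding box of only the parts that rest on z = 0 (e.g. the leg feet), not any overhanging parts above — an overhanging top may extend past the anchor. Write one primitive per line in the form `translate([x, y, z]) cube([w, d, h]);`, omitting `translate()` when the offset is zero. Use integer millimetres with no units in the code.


translate([427, 497, 0]) cube([740, 302, 182]);
translate([427, 799, 182]) cube([740, 302, 182]);
translate([427, 1101, 364]) cube([740, 302, 182]);
translate([427, 1403, 546]) cube([740, 302, 182]);


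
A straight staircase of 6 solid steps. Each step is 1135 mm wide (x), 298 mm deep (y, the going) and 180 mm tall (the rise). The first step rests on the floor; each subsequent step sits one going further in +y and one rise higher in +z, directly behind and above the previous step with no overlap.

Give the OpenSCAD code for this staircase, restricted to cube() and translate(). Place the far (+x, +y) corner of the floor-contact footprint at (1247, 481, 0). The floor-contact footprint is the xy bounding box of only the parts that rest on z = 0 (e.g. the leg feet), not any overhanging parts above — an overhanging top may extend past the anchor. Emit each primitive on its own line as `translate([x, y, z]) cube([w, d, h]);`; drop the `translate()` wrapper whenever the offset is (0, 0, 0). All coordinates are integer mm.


translate([112, 183, 0]) cube([1135, 298, 180]);
translate([112, 481, 180]) cube([1135, 298, 180]);
translate([112, 779, 360]) cube([1135, 298, 180]);
translate([112, 1077, 540]) cube([1135, 298, 180]);
translate([112, 1375, 720]) cube([1135, 298, 180]);
translate([112, 1673, 900]) cube([1135, 298, 180]);


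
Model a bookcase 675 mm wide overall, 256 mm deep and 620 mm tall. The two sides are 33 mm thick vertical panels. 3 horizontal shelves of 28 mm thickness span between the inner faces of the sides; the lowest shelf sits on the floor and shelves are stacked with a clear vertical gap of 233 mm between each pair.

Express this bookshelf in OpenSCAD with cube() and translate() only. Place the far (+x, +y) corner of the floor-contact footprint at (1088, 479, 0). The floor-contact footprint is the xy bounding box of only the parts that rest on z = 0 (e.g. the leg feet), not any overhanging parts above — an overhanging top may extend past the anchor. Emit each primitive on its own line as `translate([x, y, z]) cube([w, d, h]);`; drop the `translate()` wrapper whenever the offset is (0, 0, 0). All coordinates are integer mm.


translate([413, 223, 0]) cube([33, 256, 620]);
translate([1055, 223, 0]) cube([33, 256, 620]);
translate([446, 223, 0]) cube([609, 256, 28]);
translate([446, 223, 261]) cube([609, 256, 28]);
translate([446, 223, 522]) cube([609, 256, 28]);


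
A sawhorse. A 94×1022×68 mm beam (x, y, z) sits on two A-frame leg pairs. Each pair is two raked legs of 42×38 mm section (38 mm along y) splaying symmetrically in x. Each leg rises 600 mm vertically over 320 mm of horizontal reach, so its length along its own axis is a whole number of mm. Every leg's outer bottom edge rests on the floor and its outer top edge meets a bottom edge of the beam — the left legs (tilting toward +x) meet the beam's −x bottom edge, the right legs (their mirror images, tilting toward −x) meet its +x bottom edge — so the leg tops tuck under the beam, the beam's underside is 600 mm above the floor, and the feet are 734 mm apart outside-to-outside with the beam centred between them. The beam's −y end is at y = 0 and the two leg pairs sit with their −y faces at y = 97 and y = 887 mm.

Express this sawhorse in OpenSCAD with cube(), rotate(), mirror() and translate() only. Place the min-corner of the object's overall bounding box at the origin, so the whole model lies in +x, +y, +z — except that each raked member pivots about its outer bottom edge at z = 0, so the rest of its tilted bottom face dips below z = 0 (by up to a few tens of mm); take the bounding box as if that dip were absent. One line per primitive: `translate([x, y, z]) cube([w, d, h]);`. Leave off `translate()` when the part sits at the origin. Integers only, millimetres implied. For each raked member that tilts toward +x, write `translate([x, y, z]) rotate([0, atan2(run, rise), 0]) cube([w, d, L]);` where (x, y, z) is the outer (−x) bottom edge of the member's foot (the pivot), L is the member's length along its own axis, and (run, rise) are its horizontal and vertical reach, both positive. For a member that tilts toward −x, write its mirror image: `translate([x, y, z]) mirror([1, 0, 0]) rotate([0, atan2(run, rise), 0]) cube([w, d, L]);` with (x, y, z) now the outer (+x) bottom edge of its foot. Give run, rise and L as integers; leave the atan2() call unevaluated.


translate([320, 0, 600]) cube([94, 1022, 68]);
translate([0, 97, 0]) rotate([0, atan2(320, 600), 0]) cube([42, 38, 680]);
translate([734, 97, 0]) mirror([1, 0, 0]) rotate([0, atan2(320, 600), 0]) cube([42, 38, 680]);
translate([0, 887, 0]) rotate([0, atan2(320, 600), 0]) cube([42, 38, 680]);
translate([734, 887, 0]) mirror([1, 0, 0]) rotate([0, atan2(320, 600), 0]) cube([42, 38, 680]);


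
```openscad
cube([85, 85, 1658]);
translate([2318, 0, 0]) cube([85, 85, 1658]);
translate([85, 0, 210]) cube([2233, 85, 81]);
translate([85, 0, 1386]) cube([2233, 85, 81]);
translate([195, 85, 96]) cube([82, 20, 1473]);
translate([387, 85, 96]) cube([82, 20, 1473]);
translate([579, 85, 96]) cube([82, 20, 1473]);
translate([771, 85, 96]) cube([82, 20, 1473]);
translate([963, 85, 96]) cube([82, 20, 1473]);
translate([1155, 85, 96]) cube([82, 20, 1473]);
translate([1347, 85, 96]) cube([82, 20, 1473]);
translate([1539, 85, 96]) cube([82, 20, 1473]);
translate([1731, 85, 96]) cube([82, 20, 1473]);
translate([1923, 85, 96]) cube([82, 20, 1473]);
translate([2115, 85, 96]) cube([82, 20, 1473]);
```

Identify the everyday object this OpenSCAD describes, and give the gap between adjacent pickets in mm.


A fence section. The picket gap is 110 mm.

Two posts, two rails, 11 pickets — a fence section. Span 2233 mm holds 11 pickets of 82 mm with 12 equal gaps: ⌊(2233 − 11·82) / 12⌋ = 110 mm.


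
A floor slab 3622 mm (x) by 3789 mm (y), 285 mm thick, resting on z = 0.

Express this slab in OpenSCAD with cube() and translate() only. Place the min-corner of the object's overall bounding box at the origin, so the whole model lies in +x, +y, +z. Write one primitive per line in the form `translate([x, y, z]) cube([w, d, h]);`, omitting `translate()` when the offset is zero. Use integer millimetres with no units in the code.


cube([3622, 3789, 285]);


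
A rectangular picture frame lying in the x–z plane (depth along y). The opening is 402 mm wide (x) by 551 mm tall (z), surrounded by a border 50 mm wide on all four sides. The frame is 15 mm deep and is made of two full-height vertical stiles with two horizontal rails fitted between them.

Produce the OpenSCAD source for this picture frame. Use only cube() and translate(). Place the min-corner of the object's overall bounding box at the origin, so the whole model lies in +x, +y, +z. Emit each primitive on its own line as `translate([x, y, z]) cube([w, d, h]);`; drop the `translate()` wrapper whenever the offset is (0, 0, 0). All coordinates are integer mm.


cube([50, 15, 651]);
translate([452, 0, 0]) cube([50, 15, 651]);
translate([50, 0, 0]) cube([402, 15, 50]);
translate([50, 0, 601]) cube([402, 15, 50]);


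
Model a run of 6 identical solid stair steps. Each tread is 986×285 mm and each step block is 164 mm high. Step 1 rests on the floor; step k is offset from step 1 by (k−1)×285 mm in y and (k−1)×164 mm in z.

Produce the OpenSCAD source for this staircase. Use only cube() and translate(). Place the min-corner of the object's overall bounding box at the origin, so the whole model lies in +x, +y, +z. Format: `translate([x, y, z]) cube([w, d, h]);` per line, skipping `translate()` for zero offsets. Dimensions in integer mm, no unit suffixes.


cube([986, 285, 164]);
translate([0, 285, 164]) cube([986, 285, 164]);
translate([0, 570, 328]) cube([986, 285, 164]);
translate([0, 855, 492]) cube([986, 285, 164]);
translate([0, 1140, 656]) cube([986, 285, 164]);
translate([0, 1425, 820]) cube([986, 285, 164]);


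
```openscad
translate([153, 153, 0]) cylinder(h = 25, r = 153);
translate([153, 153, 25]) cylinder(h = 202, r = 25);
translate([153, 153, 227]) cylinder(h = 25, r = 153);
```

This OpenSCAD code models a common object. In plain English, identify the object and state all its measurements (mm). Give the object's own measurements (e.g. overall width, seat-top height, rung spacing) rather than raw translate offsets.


A spool: two coaxial disc flanges of radius 153 mm and thickness 25 mm, joined by a core cylinder of radius 25 mm and height 202 mm. The lower flange rests on z = 0 and the three cylinders share a vertical axis.


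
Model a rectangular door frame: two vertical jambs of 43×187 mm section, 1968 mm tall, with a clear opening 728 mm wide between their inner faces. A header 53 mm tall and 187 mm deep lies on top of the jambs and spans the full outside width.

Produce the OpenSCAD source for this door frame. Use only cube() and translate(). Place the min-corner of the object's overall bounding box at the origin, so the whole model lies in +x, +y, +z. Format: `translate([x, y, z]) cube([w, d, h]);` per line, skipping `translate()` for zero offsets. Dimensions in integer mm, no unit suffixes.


cube([43, 187, 1968]);
translate([771, 0, 0]) cube([43, 187, 1968]);
translate([0, 0, 1968]) cube([814, 187, 53]);


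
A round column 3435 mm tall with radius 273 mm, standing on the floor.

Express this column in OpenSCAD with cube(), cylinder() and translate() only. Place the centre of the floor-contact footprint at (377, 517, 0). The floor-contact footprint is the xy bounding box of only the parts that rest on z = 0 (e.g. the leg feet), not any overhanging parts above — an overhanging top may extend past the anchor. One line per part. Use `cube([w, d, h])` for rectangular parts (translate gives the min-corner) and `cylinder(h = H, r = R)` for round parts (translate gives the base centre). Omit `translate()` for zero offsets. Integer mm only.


translate([377, 517, 0]) cylinder(h = 3435, r = 273);


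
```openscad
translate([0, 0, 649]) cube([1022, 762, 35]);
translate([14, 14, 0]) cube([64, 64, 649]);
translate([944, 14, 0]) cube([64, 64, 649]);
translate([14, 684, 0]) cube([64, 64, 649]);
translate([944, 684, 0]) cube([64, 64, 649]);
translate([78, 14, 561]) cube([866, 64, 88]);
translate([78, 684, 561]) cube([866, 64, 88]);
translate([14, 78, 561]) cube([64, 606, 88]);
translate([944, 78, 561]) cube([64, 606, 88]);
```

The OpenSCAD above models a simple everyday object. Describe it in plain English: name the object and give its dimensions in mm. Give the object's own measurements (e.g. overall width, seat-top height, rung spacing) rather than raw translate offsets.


A table: top 1022 mm (x) × 762 mm (y), 35 mm thick, upper face at z = 684 mm, on four 64×64 mm square legs, each inset 14 mm from the nearest pair of top edges from z = 0 to the bottom of the top. Four apron rails, 64 mm thick and 88 mm tall, run between adjacent legs with their top edges flush with the underside of the top and their outer faces flush with the legs' outer faces.


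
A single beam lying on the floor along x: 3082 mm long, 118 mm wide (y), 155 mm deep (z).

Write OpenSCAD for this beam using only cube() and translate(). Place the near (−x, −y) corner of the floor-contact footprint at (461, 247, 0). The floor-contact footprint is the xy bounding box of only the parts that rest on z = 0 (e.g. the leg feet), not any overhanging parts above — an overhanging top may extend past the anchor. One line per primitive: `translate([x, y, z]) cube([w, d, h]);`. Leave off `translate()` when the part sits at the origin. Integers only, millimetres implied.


translate([461, 247, 0]) cube([3082, 118, 155]);


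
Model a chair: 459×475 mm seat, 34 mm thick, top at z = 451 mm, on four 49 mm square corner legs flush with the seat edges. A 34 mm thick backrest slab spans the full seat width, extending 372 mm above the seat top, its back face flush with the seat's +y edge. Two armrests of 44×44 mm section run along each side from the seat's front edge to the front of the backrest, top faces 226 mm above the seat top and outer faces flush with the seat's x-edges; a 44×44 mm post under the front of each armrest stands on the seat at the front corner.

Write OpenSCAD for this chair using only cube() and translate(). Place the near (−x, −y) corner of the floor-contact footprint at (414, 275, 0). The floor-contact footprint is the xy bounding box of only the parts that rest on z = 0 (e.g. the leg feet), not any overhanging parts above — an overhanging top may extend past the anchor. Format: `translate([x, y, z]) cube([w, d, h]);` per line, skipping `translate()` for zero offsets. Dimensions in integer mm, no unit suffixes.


translate([414, 275, 417]) cube([459, 475, 34]);
translate([414, 275, 0]) cube([49, 49, 417]);
translate([824, 275, 0]) cube([49, 49, 417]);
translate([414, 701, 0]) cube([49, 49, 417]);
translate([824, 701, 0]) cube([49, 49, 417]);
translate([414, 716, 451]) cube([459, 34, 372]);
translate([414, 275, 633]) cube([44, 441, 44]);
translate([829, 275, 633]) cube([44, 441, 44]);
translate([414, 275, 451]) cube([44, 44, 182]);
translate([829, 275, 451]) cube([44, 44, 182]);


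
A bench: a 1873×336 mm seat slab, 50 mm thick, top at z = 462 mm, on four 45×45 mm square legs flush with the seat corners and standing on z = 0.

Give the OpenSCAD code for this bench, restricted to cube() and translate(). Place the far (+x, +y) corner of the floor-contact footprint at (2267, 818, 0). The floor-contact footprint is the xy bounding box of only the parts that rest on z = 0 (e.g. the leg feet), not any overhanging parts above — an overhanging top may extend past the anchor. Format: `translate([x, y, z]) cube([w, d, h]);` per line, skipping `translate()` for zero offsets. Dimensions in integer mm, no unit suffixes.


translate([394, 482, 412]) cube([1873, 336, 50]);
translate([394, 482, 0]) cube([45, 45, 412]);
translate([394, 773, 0]) cube([45, 45, 412]);
translate([2222, 482, 0]) cube([45, 45, 412]);
translate([2222, 773, 0]) cube([45, 45, 412]);


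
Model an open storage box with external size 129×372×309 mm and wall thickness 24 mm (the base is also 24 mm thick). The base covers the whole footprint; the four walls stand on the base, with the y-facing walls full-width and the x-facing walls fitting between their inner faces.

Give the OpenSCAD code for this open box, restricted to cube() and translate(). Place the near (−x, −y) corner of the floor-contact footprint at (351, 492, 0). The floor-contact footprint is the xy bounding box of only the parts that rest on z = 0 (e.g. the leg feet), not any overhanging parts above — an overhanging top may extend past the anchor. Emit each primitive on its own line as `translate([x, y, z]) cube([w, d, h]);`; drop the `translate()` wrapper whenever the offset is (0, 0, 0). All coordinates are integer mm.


translate([351, 492, 0]) cube([129, 372, 24]);
translate([351, 492, 24]) cube([129, 24, 285]);
translate([351, 840, 24]) cube([129, 24, 285]);
translate([351, 516, 24]) cube([24, 324, 285]);
translate([456, 516, 24]) cube([24, 324, 285]);


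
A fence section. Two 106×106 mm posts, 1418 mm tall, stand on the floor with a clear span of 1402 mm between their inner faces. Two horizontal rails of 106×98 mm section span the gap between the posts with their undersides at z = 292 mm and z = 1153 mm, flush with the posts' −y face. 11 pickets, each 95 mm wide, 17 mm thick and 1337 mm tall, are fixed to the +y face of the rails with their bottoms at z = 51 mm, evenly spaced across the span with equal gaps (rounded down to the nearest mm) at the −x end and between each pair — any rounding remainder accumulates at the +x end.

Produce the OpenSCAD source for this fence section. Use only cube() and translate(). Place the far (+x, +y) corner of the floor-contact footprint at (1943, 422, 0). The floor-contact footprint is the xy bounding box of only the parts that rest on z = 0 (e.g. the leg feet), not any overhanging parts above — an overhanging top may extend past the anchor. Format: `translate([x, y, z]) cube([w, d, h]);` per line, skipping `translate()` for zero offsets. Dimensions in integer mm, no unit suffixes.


translate([329, 316, 0]) cube([106, 106, 1418]);
translate([1837, 316, 0]) cube([106, 106, 1418]);
translate([435, 316, 292]) cube([1402, 106, 98]);
translate([435, 316, 1153]) cube([1402, 106, 98]);
translate([464, 422, 51]) cube([95, 17, 1337]);
translate([588, 422, 51]) cube([95, 17, 1337]);
translate([712, 422, 51]) cube([95, 17, 1337]);
translate([836, 422, 51]) cube([95, 17, 1337]);
translate([960, 422, 51]) cube([95, 17, 1337]);
translate([1084, 422, 51]) cube([95, 17, 1337]);
translate([1208, 422, 51]) cube([95, 17, 1337]);
translate([1332, 422, 51]) cube([95, 17, 1337]);
translate([1456, 422, 51]) cube([95, 17, 1337]);
translate([1580, 422, 51]) cube([95, 17, 1337]);
translate([1704, 422, 51]) cube([95, 17, 1337]);
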